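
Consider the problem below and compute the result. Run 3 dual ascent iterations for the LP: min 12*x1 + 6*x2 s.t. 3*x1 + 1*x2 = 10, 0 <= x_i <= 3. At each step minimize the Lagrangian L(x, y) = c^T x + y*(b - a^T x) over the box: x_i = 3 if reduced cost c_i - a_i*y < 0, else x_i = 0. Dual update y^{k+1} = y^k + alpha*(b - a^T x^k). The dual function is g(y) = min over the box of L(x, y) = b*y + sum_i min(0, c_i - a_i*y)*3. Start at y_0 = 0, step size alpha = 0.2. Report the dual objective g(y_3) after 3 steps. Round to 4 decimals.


Dual ascent for LP: min 12*x1 + 6*x2, 3*x1 + 1*x2 = 10, 0 <= x_i <= 3
Step 1: y^k = 0.0, reduced costs: (12.0, 6.0)
  x^k = (0.0, 0.0), subgradient = b - a^T x = 10.0
  y^{k+1} = 0.0 + 0.2*10.0 = 2.0
Step 2: y^k = 2.0, reduced costs: (6.0, 4.0)
  x^k = (0.0, 0.0), subgradient = b - a^T x = 10.0
  y^{k+1} = 2.0 + 0.2*10.0 = 4.0
Step 3: y^k = 4.0, reduced costs: (0.0, 2.0)
  x^k = (0.0, 0.0), subgradient = b - a^T x = 10.0
  y^{k+1} = 4.0 + 0.2*10.0 = 6.0
Dual objective at y_3 = 6.0: reduced costs (-6.0, 0.0), box minimizer x = (3.0, 0.0)
g(y_3) = b*y + (c1 - a1*y)*x1 + (c2 - a2*y)*x2 = 10*6.0 + (-6.0)*3.0 + 0.0*0.0 = 60.0 - 18.0 + 0.0 = 42.0


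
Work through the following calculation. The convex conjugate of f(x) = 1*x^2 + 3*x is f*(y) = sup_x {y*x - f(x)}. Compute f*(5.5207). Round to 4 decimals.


f*(y) = sup_x {y*x - a*x^2 - b*x} = sup_x {(y-b)*x - a*x^2}
FOC: (y - b) - 2a*x = 0 => x* = (y - b)/(2a)
x* = (5.5207 - 3)/(2*1) = 1.2604
f*(5.5207) = (y-b)^2/(4a) = (5.5207 - 3)^2/(4*1)
= 6.3539/4 = 1.5885


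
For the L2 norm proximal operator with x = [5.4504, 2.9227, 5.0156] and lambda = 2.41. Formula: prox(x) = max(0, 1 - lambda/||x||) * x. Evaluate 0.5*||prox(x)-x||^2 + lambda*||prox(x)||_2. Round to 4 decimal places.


Step 1: Compute ||x||.
||x|| = 7.9627
Step 2: Compute scaling factor.
scale = max(0, 1 - 2.41/7.9627) = 0.6973
Step 3: prox(x) = [3.8008, 2.0381, 3.4976]
||prox(x)|| = 5.5527
Step 4: Proximal objective.
0.5*||prox-x||^2 = 2.9041
lambda*||prox|| = 13.382
Total = 16.2862


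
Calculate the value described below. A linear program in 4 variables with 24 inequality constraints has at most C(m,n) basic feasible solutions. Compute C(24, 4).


Each vertex corresponds to some choice of n active constraints out of m, so the number of vertices is at most C(m, n) = m! / (n!(m-n)!).
m = 24, n = 4
Numerator: 24 * 23 * 22 * 21
Denominator: 4! = 24
C(24, 4) = 10626


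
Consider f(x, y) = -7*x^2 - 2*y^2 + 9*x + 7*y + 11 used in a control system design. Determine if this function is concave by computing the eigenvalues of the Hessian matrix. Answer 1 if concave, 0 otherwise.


The Hessian of f(x,y) = -7*x^2 - 2*y^2 + 9*x + 7*y + 11 is:
H = [[-14, 0], [0, -4]]
Trace = -14 - 4 = -18
Determinant = -14*-4 - (0)^2 = 56
Discriminant = (-18)^2 - 4*56 = 100.0
Eigenvalues: lambda_1 = -14.0, lambda_2 = -4.0
The function is concave.

1


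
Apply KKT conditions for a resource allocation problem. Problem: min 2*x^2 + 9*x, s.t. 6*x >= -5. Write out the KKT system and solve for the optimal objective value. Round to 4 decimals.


Step 1: Try lambda = 0 (constraint inactive).
x_unc = -9/(2*2) = -2.25
Check: 6*-2.25 = -13.5 < -5 -- violated!
Step 2: Constraint must be active: 6*x = -5
x* = -5/6 = -0.8333 (rounded; the exact value -5/6 is used below)
lambda = (2*2*(-5/6) + 9)/6 = 0.9444
Step 3: Compute optimal value.
f(x*) = 2*(-5/6)^2 + 9*(-5/6) = -6.1111


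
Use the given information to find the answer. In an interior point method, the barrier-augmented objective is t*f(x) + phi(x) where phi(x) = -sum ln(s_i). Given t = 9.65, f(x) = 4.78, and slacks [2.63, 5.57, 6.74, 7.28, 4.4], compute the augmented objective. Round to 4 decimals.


Step 1: Compute log-barrier.
ln values: [0.967, 1.7174, 1.9081, 1.9851, 1.4816]
phi = -(0.967 + 1.7174 + 1.9081 + 1.9851 + 1.4816) = -8.0592
Step 2: Compute augmented objective.
t*f(x) = 9.65*4.78 = 46.127
Total = 46.127 - 8.0592 = 38.0678


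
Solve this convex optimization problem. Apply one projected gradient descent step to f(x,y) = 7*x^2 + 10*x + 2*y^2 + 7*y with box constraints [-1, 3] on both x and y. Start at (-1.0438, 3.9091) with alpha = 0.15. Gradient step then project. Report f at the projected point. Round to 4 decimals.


Step 1: Compute gradient at (-1.0438, 3.9091).
grad_x = 2*7*-1.0438 + 10 = -4.6132
grad_y = 2*2*3.9091 + 7 = 22.6364
Step 2: Gradient step.
x_raw = -1.0438 - 0.15*-4.6132 = -0.3518
y_raw = 3.9091 - 0.15*22.6364 = 0.5136
Step 3: Project onto [-1, 3].
x_proj = clip(-0.3518) = -0.3518
y_proj = clip(0.5136) = 0.5136
Step 4: Evaluate f.
f(-0.3518, 0.5136) = 1.4714


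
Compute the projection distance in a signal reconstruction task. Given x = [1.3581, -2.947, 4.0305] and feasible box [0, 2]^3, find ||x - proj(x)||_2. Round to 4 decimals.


Project each component onto [0, 2].
clip(1.3581) = 1.3581, clip(-2.947) = 0.0, clip(4.0305) = 2.0
Projection = [1.3581, 0.0, 2.0]
Squared diffs: [0.0, 8.6848, 4.1229]
Distance = sqrt(12.8077) = 3.5788


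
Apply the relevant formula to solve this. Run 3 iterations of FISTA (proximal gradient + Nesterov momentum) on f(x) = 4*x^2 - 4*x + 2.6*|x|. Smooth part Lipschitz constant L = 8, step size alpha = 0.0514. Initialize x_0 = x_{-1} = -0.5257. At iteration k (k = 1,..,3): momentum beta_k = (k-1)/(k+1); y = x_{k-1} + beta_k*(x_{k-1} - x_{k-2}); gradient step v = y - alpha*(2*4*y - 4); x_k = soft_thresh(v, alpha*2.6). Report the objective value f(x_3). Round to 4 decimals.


FISTA on f(x) = 4*x^2 - 4*x + 2.6*|x|
L = 8, alpha = 0.0514
Iteration 1: beta = 0.0, y = -0.5257 + 0.0*(-0.5257 + 0.5257) = -0.5257
  grad(y) = -8.2056, v = y - alpha*grad = -0.1039
  prox(v) = soft_thresh(-0.1039, 0.1336) = 0.0
Iteration 2: beta = 0.3333, y = 0.0 + 0.3333*(0.0 + 0.5257) = 0.1752
  grad(y) = -2.5981, v = y - alpha*grad = 0.3088
  prox(v) = soft_thresh(0.3088, 0.1336) = 0.1751
Iteration 3: beta = 0.5, y = 0.1751 + 0.5*(0.1751 - 0.0) = 0.2627
  grad(y) = -1.8984, v = y - alpha*grad = 0.3603
  prox(v) = soft_thresh(0.3603, 0.1336) = 0.2266
f(x_3) = 4*0.2266^2 - 4*0.2266 + 2.6*|0.2266| = -0.1118


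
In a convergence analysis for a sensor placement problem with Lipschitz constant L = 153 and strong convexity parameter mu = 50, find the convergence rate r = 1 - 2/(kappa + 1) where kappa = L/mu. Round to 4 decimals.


Step 1: Compute the condition number.
kappa = L/mu = 153/50 = 3.06
Step 2: Compute the convergence rate.
r = 1 - 2/(kappa + 1) = 1 - 2*mu/(L + mu) = (L - mu)/(L + mu) = 103/203 = 0.5074


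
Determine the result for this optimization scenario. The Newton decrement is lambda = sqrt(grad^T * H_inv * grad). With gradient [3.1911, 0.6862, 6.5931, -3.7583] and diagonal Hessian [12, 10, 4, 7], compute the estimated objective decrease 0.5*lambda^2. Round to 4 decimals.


Step 1: H is diagonal, so H^(-1) * g = [0.2659, 0.0686, 1.6483, -0.5369].
Step 2: g^T H^(-1) g = sum_i g_i^2 / H_ii
  = (3.1911)^2/12 + (0.6862)^2/10 + (6.5931)^2/4 + (-3.7583)^2/7
  = 0.8486 + 0.0471 + 10.8672 + 2.0178 = 13.7808
Step 3: Objective decrease = 0.5 * g^T H^(-1) g = 6.8904


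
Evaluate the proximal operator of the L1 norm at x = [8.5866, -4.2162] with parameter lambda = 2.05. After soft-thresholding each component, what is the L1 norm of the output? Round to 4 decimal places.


Soft-thresholding with lambda = 2.05:
prox(8.5866) = sign(8.5866)*max(|8.5866| - 2.05, 0) = 6.5366
prox(-4.2162) = sign(-4.2162)*max(|-4.2162| - 2.05, 0) = -2.1662
prox(x) = [6.5366, -2.1662]
||prox(x)||_1 = 6.5366 + 2.1662 = 8.7028


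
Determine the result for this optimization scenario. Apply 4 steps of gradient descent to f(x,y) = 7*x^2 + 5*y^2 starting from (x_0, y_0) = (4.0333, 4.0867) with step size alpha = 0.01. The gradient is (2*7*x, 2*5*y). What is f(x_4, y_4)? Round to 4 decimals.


Gradient descent on f(x,y) = 7*x^2 + 5*y^2.
Starting point: (4.0333, 4.0867), alpha = 0.01
Step 1: grad_x = 2*7*4.0333 = 56.4662, grad_y = 2*5*4.0867 = 40.867
  x_1 = 4.0333 - 0.01*56.4662 = 3.4686
  y_1 = 4.0867 - 0.01*40.867 = 3.678
Step 2: grad_x = 2*7*3.4686 = 48.5609, grad_y = 2*5*3.678 = 36.7803
  x_2 = 3.4686 - 0.01*48.5609 = 2.983
  y_2 = 3.678 - 0.01*36.7803 = 3.3102
Step 3: grad_x = 2*7*2.983 = 41.7624, grad_y = 2*5*3.3102 = 33.1023
  x_3 = 2.983 - 0.01*41.7624 = 2.5654
  y_3 = 3.3102 - 0.01*33.1023 = 2.9792
Step 4: grad_x = 2*7*2.5654 = 35.9157, grad_y = 2*5*2.9792 = 29.792
  x_4 = 2.5654 - 0.01*35.9157 = 2.2062
  y_4 = 2.9792 - 0.01*29.792 = 2.6813
f(2.2062, 2.6813) = 7*2.2062^2 + 5*2.6813^2 = 70.0191


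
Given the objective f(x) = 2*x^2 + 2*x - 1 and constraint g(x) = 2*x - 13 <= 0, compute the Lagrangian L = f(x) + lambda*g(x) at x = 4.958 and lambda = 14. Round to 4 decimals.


Step 1: Evaluate f(x).
f(4.958) = 2*4.958^2 + 2*4.958 - 1 = 58.0795
Step 2: Evaluate g(x).
g(4.958) = 2*4.958 - 13 = -3.084
Step 3: Compute Lagrangian.
L = 58.0795 + 14*-3.084 = 14.9035


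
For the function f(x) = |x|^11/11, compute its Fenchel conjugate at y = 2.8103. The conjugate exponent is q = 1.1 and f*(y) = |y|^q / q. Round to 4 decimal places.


The conjugate exponent q satisfies 1/p + 1/q = 1.
p = 11, so q = 11/(11 - 1) = 1.1
|y|^q = 2.8103^1.1 = 3.1162
f*(2.8103) = 3.1162 / 1.1 = 2.8329


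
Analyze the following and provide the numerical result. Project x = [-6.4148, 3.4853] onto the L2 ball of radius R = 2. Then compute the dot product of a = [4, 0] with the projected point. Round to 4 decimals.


Step 1: Compute ||x|| (intermediates to 6 decimals).
||x|| = sqrt((-6.4148)^2 + 3.4853^2) = 7.300478
Step 2: Project.
Since ||x|| > R, scale = R/||x|| = 2/7.300478 = 0.273955, proj(x) = scale * x
proj(x) = [-1.757367, 0.954815]
Step 3: Dot product.
a^T * proj(x) = 4*(-1.757367) + 0*0.954815 = -7.0295


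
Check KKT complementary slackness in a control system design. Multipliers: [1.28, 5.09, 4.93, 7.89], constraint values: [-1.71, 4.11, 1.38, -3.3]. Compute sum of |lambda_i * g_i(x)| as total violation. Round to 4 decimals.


KKT complementary slackness check:
lambda_1 * g_1 = 1.28 * -1.71 = -2.1888
lambda_2 * g_2 = 5.09 * 4.11 = 20.9199
lambda_3 * g_3 = 4.93 * 1.38 = 6.8034
lambda_4 * g_4 = 7.89 * -3.3 = -26.037
Total violation = 2.1888 + 20.9199 + 6.8034 + 26.037 = 55.9491


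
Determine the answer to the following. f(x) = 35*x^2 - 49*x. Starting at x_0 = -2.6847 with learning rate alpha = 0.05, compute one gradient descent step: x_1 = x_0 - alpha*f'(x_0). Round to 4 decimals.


We compute the gradient at x_0 and apply the update.
f'(x) = 70*x - 49
f'(-2.6847) = 70*-2.6847 - 49 = -236.929
x_1 = -2.6847 - 0.05*-236.929 = 9.1618


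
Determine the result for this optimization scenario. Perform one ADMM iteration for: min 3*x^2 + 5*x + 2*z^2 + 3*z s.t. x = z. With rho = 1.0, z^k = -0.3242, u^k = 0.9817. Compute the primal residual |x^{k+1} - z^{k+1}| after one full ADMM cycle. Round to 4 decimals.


ADMM iteration with rho = 1.0, z^k = -0.3242, u^k = 0.9817
Step 1: x-update.
Minimize 3*x^2 + 5*x + (1.0/2)*(x + 0.3242 + 0.9817)^2
FOC: (2*3 + 1.0)*x = -5 + 1.0*(-0.3242 - 0.9817)
x^{k+1} = -0.9008
Step 2: z-update.
Minimize 2*z^2 + 3*z + (1.0/2)*(-0.9008 - z + 0.9817)^2
FOC: (2*2 + 1.0)*z = -3 + 1.0*(-0.9008 + 0.9817)
z^{k+1} = -0.5838
Step 3: u-update.
u^{k+1} = 0.9817 - 0.9008 + 0.5838 = 0.6647
Step 4: Primal residual = |-0.9008 + 0.5838| = 0.317


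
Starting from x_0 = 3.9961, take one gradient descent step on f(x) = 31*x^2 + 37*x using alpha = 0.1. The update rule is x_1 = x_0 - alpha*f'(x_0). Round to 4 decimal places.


We compute the gradient at x_0 and apply the update.
f'(x) = 62*x + 37
f'(3.9961) = 62*3.9961 + 37 = 284.7582
x_1 = 3.9961 - 0.1*284.7582 = -24.4797


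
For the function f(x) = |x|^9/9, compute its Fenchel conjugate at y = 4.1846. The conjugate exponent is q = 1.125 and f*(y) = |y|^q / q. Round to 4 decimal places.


The conjugate exponent q satisfies 1/p + 1/q = 1.
p = 9, so q = 9/(9 - 1) = 1.125
|y|^q = 4.1846^1.125 = 5.0045
f*(4.1846) = 5.0045 / 1.125 = 4.4484


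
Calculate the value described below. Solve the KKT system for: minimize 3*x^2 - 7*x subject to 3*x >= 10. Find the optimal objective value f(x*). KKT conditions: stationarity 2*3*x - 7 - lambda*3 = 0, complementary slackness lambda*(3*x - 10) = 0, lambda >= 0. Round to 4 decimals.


Step 1: Try lambda = 0 (constraint inactive).
x_unc = 7/(2*3) = 1.1667
Check: 3*1.1667 = 3.5001 < 10 -- violated!
Step 2: Constraint must be active: 3*x = 10
x* = 10/3 = 3.3333 (rounded; the exact value 10/3 is used below)
lambda = (2*3*(10/3) - 7)/3 = 4.3333
Step 3: Compute optimal value.
f(x*) = 3*(10/3)^2 - 7*(10/3) = 10.0


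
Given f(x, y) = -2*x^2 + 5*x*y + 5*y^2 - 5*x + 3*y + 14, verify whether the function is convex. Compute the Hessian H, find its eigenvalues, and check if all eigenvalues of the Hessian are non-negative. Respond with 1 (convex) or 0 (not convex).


The Hessian of f(x,y) = -2*x^2 + 5*x*y + 5*y^2 - 5*x + 3*y + 14 is:
H = [[-4, 5], [5, 10]]
Trace = -4 + 10 = 6
Determinant = -4*10 - (5)^2 = -65
Discriminant = (6)^2 - 4*-65 = 296.0
Eigenvalues: lambda_1 = -5.6023, lambda_2 = 11.6023
The function is not convex.

0


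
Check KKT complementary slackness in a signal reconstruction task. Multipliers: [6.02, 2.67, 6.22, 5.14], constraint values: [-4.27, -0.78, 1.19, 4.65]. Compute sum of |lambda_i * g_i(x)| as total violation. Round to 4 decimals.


KKT complementary slackness check:
lambda_1 * g_1 = 6.02 * -4.27 = -25.7054
lambda_2 * g_2 = 2.67 * -0.78 = -2.0826
lambda_3 * g_3 = 6.22 * 1.19 = 7.4018
lambda_4 * g_4 = 5.14 * 4.65 = 23.901
Total violation = 25.7054 + 2.0826 + 7.4018 + 23.901 = 59.0908


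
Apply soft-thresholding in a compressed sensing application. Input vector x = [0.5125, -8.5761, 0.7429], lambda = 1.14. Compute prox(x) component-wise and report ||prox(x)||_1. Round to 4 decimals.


Soft-thresholding with lambda = 1.14:
prox(0.5125) = sign(0.5125)*max(|0.5125| - 1.14, 0) = 0.0
prox(-8.5761) = sign(-8.5761)*max(|-8.5761| - 1.14, 0) = -7.4361
prox(0.7429) = sign(0.7429)*max(|0.7429| - 1.14, 0) = 0.0
prox(x) = [0.0, -7.4361, 0.0]
||prox(x)||_1 = 0.0 + 7.4361 + 0.0 = 7.4361


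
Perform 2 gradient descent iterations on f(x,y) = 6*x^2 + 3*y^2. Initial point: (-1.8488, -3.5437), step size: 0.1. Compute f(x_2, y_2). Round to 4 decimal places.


Gradient descent on f(x,y) = 6*x^2 + 3*y^2.
Starting point: (-1.8488, -3.5437), alpha = 0.1
Step 1: grad_x = 2*6*-1.8488 = -22.1856, grad_y = 2*3*-3.5437 = -21.2622
  x_1 = -1.8488 - 0.1*-22.1856 = 0.3698
  y_1 = -3.5437 - 0.1*-21.2622 = -1.4175
Step 2: grad_x = 2*6*0.3698 = 4.4371, grad_y = 2*3*-1.4175 = -8.5049
  x_2 = 0.3698 - 0.1*4.4371 = -0.074
  y_2 = -1.4175 - 0.1*-8.5049 = -0.567
f(-0.074, -0.567) = 6*(-0.074)^2 + 3*(-0.567)^2 = 0.9973


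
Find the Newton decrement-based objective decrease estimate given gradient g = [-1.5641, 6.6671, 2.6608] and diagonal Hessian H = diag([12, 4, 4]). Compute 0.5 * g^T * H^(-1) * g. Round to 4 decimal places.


Step 1: H is diagonal, so H^(-1) * g = [-0.1303, 1.6668, 0.6652].
Step 2: g^T H^(-1) g = sum_i g_i^2 / H_ii
  = (-1.5641)^2/12 + (6.6671)^2/4 + (2.6608)^2/4
  = 0.2039 + 11.1126 + 1.77 = 13.0864
Step 3: Objective decrease = 0.5 * g^T H^(-1) g = 6.5432


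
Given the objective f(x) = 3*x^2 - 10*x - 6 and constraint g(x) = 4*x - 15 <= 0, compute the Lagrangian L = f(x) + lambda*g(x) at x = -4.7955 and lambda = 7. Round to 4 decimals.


Step 1: Evaluate f(x).
f(-4.7955) = 3*(-4.7955)^2 - 10*(-4.7955) - 6 = 110.9455
Step 2: Evaluate g(x).
g(-4.7955) = 4*-4.7955 - 15 = -34.182
Step 3: Compute Lagrangian.
L = 110.9455 + 7*-34.182 = -128.3285


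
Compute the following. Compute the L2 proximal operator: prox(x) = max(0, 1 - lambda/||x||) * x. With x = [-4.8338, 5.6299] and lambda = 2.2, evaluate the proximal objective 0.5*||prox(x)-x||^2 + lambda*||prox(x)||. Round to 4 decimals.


Step 1: Compute ||x||.
||x|| = 7.4203
Step 2: Compute scaling factor.
scale = max(0, 1 - 2.2/7.4203) = 0.7035
Step 3: prox(x) = [-3.4007, 3.9607]
||prox(x)|| = 5.2203
Step 4: Proximal objective.
0.5*||prox-x||^2 = 2.42
lambda*||prox|| = 11.4847
Total = 13.9047


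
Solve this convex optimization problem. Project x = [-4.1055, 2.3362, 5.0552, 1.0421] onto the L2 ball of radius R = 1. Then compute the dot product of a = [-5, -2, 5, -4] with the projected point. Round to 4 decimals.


Step 1: Compute ||x|| (intermediates to 6 decimals).
||x|| = sqrt((-4.1055)^2 + 2.3362^2 + 5.0552^2 + 1.0421^2) = 6.996712
Step 2: Project.
Since ||x|| > R, scale = R/||x|| = 1/6.996712 = 0.142924, proj(x) = scale * x
proj(x) = [-0.586774, 0.333899, 0.722509, 0.148941]
Step 3: Dot product.
a^T * proj(x) = -5*(-0.586774) - 2*0.333899 + 5*0.722509 - 4*0.148941 = 5.2829


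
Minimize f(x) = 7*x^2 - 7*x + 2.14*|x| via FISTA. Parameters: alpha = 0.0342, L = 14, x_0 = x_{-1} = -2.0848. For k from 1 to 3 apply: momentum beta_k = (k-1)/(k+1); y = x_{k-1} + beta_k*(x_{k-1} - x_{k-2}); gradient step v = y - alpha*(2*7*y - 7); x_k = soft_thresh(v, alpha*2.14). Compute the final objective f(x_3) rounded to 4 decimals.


FISTA on f(x) = 7*x^2 - 7*x + 2.14*|x|
L = 14, alpha = 0.0342
Iteration 1: beta = 0.0, y = -2.0848 + 0.0*(-2.0848 + 2.0848) = -2.0848
  grad(y) = -36.1872, v = y - alpha*grad = -0.8472
  prox(v) = soft_thresh(-0.8472, 0.0732) = -0.774
Iteration 2: beta = 0.3333, y = -0.774 + 0.3333*(-0.774 + 2.0848) = -0.3371
  grad(y) = -11.7191, v = y - alpha*grad = 0.0637
  prox(v) = soft_thresh(0.0637, 0.0732) = 0.0
Iteration 3: beta = 0.5, y = 0.0 + 0.5*(0.0 + 0.774) = 0.387
  grad(y) = -1.5819, v = y - alpha*grad = 0.4411
  prox(v) = soft_thresh(0.4411, 0.0732) = 0.3679
f(x_3) = 7*0.3679^2 - 7*0.3679 + 2.14*|0.3679| = -0.8405


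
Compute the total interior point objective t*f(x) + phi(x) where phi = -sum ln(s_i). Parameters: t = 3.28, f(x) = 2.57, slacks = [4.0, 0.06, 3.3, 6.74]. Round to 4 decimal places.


Step 1: Compute log-barrier.
ln values: [1.3863, -2.8134, 1.1939, 1.9081]
phi = -(1.3863 - 2.8134 + 1.1939 + 1.9081) = -1.6749
Step 2: Compute augmented objective.
t*f(x) = 3.28*2.57 = 8.4296
Total = 8.4296 - 1.6749 = 6.7547


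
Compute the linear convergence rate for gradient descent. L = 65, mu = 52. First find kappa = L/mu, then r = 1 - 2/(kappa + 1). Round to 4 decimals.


Step 1: Compute the condition number.
kappa = L/mu = 65/52 = 1.25
Step 2: Compute the convergence rate.
r = 1 - 2/(kappa + 1) = 1 - 2*mu/(L + mu) = (L - mu)/(L + mu) = 13/117 = 0.1111


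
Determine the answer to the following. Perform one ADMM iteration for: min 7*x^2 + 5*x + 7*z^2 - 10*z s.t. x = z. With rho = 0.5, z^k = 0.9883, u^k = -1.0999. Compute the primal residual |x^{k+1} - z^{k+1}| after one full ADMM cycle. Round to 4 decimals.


ADMM iteration with rho = 0.5, z^k = 0.9883, u^k = -1.0999
Step 1: x-update.
Minimize 7*x^2 + 5*x + (0.5/2)*(x - 0.9883 - 1.0999)^2
FOC: (2*7 + 0.5)*x = -5 + 0.5*(0.9883 + 1.0999)
x^{k+1} = -0.2728
Step 2: z-update.
Minimize 7*z^2 - 10*z + (0.5/2)*(-0.2728 - z - 1.0999)^2
FOC: (2*7 + 0.5)*z = 10 + 0.5*(-0.2728 - 1.0999)
z^{k+1} = 0.6423
Step 3: u-update.
u^{k+1} = -1.0999 - 0.2728 - 0.6423 = -2.015
Step 4: Primal residual = |-0.2728 - 0.6423| = 0.9151


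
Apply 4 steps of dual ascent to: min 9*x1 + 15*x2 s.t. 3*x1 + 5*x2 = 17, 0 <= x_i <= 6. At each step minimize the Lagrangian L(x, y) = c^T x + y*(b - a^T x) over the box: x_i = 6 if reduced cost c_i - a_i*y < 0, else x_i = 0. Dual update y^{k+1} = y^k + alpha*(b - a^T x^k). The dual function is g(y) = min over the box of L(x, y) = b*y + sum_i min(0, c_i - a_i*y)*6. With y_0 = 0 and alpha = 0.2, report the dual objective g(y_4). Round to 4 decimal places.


Dual ascent for LP: min 9*x1 + 15*x2, 3*x1 + 5*x2 = 17, 0 <= x_i <= 6
Step 1: y^k = 0.0, reduced costs: (9.0, 15.0)
  x^k = (0.0, 0.0), subgradient = b - a^T x = 17.0
  y^{k+1} = 0.0 + 0.2*17.0 = 3.4
Step 2: y^k = 3.4, reduced costs: (-1.2, -2.0)
  x^k = (6.0, 6.0), subgradient = b - a^T x = -31.0
  y^{k+1} = 3.4 + 0.2*-31.0 = -2.8
Step 3: y^k = -2.8, reduced costs: (17.4, 29.0)
  x^k = (0.0, 0.0), subgradient = b - a^T x = 17.0
  y^{k+1} = -2.8 + 0.2*17.0 = 0.6
Step 4: y^k = 0.6, reduced costs: (7.2, 12.0)
  x^k = (0.0, 0.0), subgradient = b - a^T x = 17.0
  y^{k+1} = 0.6 + 0.2*17.0 = 4.0
Dual objective at y_4 = 4.0: reduced costs (-3.0, -5.0), box minimizer x = (6.0, 6.0)
g(y_4) = b*y + (c1 - a1*y)*x1 + (c2 - a2*y)*x2 = 17*4.0 + (-3.0)*6.0 + (-5.0)*6.0 = 68.0 - 18.0 - 30.0 = 20.0


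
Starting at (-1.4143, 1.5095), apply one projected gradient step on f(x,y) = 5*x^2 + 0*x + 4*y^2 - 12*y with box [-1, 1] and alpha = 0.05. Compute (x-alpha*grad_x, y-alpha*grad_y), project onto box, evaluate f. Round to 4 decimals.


Step 1: Compute gradient at (-1.4143, 1.5095).
grad_x = 2*5*-1.4143 + 0 = -14.143
grad_y = 2*4*1.5095 - 12 = 0.076
Step 2: Gradient step.
x_raw = -1.4143 - 0.05*-14.143 = -0.7072
y_raw = 1.5095 - 0.05*0.076 = 1.5057
Step 3: Project onto [-1, 1].
x_proj = clip(-0.7072) = -0.7072
y_proj = clip(1.5057) = 1.0
Step 4: Evaluate f.
f(-0.7072, 1.0) = -5.4997


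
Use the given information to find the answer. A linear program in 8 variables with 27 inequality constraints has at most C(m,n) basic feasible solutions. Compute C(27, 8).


Each vertex corresponds to some choice of n active constraints out of m, so the number of vertices is at most C(m, n) = m! / (n!(m-n)!).
m = 27, n = 8
Numerator: 27 * 26 * 25 * 24 * 23 * 22 * 21 * 20
Denominator: 8! = 40320
C(27, 8) = 2220075


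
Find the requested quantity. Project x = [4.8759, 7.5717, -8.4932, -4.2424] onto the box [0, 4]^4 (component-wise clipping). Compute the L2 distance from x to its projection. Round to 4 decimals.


Project each component onto [0, 4].
clip(4.8759) = 4.0, clip(7.5717) = 4.0, clip(-8.4932) = 0.0, clip(-4.2424) = 0.0
Projection = [4.0, 4.0, 0.0, 0.0]
Squared diffs: [0.7672, 12.757, 72.1344, 17.998]
Distance = sqrt(103.6566) = 10.1812


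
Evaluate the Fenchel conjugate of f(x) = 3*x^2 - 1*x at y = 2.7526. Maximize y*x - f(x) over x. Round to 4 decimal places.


f*(y) = sup_x {y*x - a*x^2 - b*x} = sup_x {(y-b)*x - a*x^2}
FOC: (y - b) - 2a*x = 0 => x* = (y - b)/(2a)
x* = (2.7526 + 1)/(2*3) = 0.6254
f*(2.7526) = (y-b)^2/(4a) = (2.7526 + 1)^2/(4*3)
= 14.082/12 = 1.1735


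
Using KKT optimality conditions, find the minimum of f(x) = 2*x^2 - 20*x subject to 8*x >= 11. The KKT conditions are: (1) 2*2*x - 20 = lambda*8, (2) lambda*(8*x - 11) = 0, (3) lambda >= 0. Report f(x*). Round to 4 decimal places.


Step 1: Try lambda = 0 (constraint inactive).
Stationarity: 2*2*x - 20 = 0
x* = 20/(2*2) = 5.0
Check constraint: 8*5.0 = 40.0 >= 11 -- satisfied.
Step 2: Compute optimal value.
f(x*) = 2*5.0^2 - 20*5.0 = -50.0


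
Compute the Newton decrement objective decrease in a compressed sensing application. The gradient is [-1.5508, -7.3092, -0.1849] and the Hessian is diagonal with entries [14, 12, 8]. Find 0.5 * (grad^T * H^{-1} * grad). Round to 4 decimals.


Step 1: H is diagonal, so H^(-1) * g = [-0.1108, -0.6091, -0.0231].
Step 2: g^T H^(-1) g = sum_i g_i^2 / H_ii
  = (-1.5508)^2/14 + (-7.3092)^2/12 + (-0.1849)^2/8
  = 0.1718 + 4.452 + 0.0043 = 4.6281
Step 3: Objective decrease = 0.5 * g^T H^(-1) g = 2.314


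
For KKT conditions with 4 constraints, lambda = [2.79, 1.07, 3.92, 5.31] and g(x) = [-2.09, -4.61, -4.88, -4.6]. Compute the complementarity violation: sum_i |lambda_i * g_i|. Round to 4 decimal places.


KKT complementary slackness check:
lambda_1 * g_1 = 2.79 * -2.09 = -5.8311
lambda_2 * g_2 = 1.07 * -4.61 = -4.9327
lambda_3 * g_3 = 3.92 * -4.88 = -19.1296
lambda_4 * g_4 = 5.31 * -4.6 = -24.426
Total violation = 5.8311 + 4.9327 + 19.1296 + 24.426 = 54.3194


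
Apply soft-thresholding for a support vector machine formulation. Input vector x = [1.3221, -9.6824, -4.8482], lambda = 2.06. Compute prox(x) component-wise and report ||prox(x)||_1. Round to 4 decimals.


Soft-thresholding with lambda = 2.06:
prox(1.3221) = sign(1.3221)*max(|1.3221| - 2.06, 0) = 0.0
prox(-9.6824) = sign(-9.6824)*max(|-9.6824| - 2.06, 0) = -7.6224
prox(-4.8482) = sign(-4.8482)*max(|-4.8482| - 2.06, 0) = -2.7882
prox(x) = [0.0, -7.6224, -2.7882]
||prox(x)||_1 = 0.0 + 7.6224 + 2.7882 = 10.4106


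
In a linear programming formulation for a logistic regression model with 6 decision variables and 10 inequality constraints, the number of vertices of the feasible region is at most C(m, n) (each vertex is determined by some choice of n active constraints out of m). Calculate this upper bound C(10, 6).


Each vertex corresponds to some choice of n active constraints out of m, so the number of vertices is at most C(m, n) = m! / (n!(m-n)!).
m = 10, n = 6
Numerator: 10 * 9 * 8 * 7 * 6 * 5
Denominator: 6! = 720
C(10, 6) = 210


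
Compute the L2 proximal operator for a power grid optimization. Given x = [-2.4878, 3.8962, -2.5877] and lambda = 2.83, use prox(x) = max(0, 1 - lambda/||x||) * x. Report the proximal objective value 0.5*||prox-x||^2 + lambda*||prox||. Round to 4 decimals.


Step 1: Compute ||x||.
||x|| = 5.2977
Step 2: Compute scaling factor.
scale = max(0, 1 - 2.83/5.2977) = 0.4658
Step 3: prox(x) = [-1.1588, 1.8149, -1.2054]
||prox(x)|| = 2.4677
Step 4: Proximal objective.
0.5*||prox-x||^2 = 4.0045
lambda*||prox|| = 6.9836
Total = 10.9881


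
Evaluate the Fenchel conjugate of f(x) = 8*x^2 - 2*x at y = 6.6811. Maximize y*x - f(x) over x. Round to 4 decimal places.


f*(y) = sup_x {y*x - a*x^2 - b*x} = sup_x {(y-b)*x - a*x^2}
FOC: (y - b) - 2a*x = 0 => x* = (y - b)/(2a)
x* = (6.6811 + 2)/(2*8) = 0.5426
f*(6.6811) = (y-b)^2/(4a) = (6.6811 + 2)^2/(4*8)
= 75.3615/32 = 2.355


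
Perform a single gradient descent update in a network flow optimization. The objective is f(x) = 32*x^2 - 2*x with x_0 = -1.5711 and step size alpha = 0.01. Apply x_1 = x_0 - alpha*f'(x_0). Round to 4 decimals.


We compute the gradient at x_0 and apply the update.
f'(x) = 64*x - 2
f'(-1.5711) = 64*-1.5711 - 2 = -102.5504
x_1 = -1.5711 - 0.01*-102.5504 = -0.5456


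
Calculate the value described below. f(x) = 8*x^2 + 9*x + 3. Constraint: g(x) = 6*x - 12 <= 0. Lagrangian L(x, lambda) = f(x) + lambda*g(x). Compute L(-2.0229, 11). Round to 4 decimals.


Step 1: Evaluate f(x).
f(-2.0229) = 8*(-2.0229)^2 + 9*(-2.0229) + 3 = 17.5309
Step 2: Evaluate g(x).
g(-2.0229) = 6*-2.0229 - 12 = -24.1374
Step 3: Compute Lagrangian.
L = 17.5309 + 11*-24.1374 = -247.9805


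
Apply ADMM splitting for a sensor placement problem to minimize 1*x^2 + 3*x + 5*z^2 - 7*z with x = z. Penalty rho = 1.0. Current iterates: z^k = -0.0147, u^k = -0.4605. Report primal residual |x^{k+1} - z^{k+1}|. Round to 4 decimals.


ADMM iteration with rho = 1.0, z^k = -0.0147, u^k = -0.4605
Step 1: x-update.
Minimize 1*x^2 + 3*x + (1.0/2)*(x + 0.0147 - 0.4605)^2
FOC: (2*1 + 1.0)*x = -3 + 1.0*(-0.0147 + 0.4605)
x^{k+1} = -0.8514
Step 2: z-update.
Minimize 5*z^2 - 7*z + (1.0/2)*(-0.8514 - z - 0.4605)^2
FOC: (2*5 + 1.0)*z = 7 + 1.0*(-0.8514 - 0.4605)
z^{k+1} = 0.5171
Step 3: u-update.
u^{k+1} = -0.4605 - 0.8514 - 0.5171 = -1.829
Step 4: Primal residual = |-0.8514 - 0.5171| = 1.3685


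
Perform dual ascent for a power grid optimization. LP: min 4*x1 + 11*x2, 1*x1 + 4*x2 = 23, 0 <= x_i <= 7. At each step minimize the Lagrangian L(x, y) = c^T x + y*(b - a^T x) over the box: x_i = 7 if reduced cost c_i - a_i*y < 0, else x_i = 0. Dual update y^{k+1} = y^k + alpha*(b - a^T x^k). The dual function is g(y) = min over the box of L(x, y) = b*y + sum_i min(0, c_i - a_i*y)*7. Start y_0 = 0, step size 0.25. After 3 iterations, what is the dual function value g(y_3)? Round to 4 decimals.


Dual ascent for LP: min 4*x1 + 11*x2, 1*x1 + 4*x2 = 23, 0 <= x_i <= 7
Step 1: y^k = 0.0, reduced costs: (4.0, 11.0)
  x^k = (0.0, 0.0), subgradient = b - a^T x = 23.0
  y^{k+1} = 0.0 + 0.25*23.0 = 5.75
Step 2: y^k = 5.75, reduced costs: (-1.75, -12.0)
  x^k = (7.0, 7.0), subgradient = b - a^T x = -12.0
  y^{k+1} = 5.75 + 0.25*-12.0 = 2.75
Step 3: y^k = 2.75, reduced costs: (1.25, 0.0)
  x^k = (0.0, 0.0), subgradient = b - a^T x = 23.0
  y^{k+1} = 2.75 + 0.25*23.0 = 8.5
Dual objective at y_3 = 8.5: reduced costs (-4.5, -23.0), box minimizer x = (7.0, 7.0)
g(y_3) = b*y + (c1 - a1*y)*x1 + (c2 - a2*y)*x2 = 23*8.5 + (-4.5)*7.0 + (-23.0)*7.0 = 195.5 - 31.5 - 161.0 = 3.0


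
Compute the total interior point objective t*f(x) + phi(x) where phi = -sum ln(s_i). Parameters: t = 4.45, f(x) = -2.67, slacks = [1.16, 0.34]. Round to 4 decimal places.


Step 1: Compute log-barrier.
ln values: [0.1484, -1.0788]
phi = -(0.1484 - 1.0788) = 0.9304
Step 2: Compute augmented objective.
t*f(x) = 4.45*-2.67 = -11.8815
Total = -11.8815 + 0.9304 = -10.9511


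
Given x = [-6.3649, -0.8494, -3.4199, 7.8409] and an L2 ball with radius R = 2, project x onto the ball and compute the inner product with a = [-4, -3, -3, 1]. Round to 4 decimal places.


Step 1: Compute ||x|| (intermediates to 6 decimals).
||x|| = sqrt((-6.3649)^2 + (-0.8494)^2 + (-3.4199)^2 + 7.8409^2) = 10.696208
Step 2: Project.
Since ||x|| > R, scale = R/||x|| = 2/10.696208 = 0.186982, proj(x) = scale * x
proj(x) = [-1.190122, -0.158823, -0.63946, 1.466107]
Step 3: Dot product.
a^T * proj(x) = -4*(-1.190122) - 3*(-0.158823) - 3*(-0.63946) + 1*1.466107 = 8.6214


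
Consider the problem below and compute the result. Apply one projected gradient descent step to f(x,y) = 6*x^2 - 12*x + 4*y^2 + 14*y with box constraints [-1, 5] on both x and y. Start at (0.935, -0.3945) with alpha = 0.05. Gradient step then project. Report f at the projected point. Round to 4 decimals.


Step 1: Compute gradient at (0.935, -0.3945).
grad_x = 2*6*0.935 - 12 = -0.78
grad_y = 2*4*-0.3945 + 14 = 10.844
Step 2: Gradient step.
x_raw = 0.935 - 0.05*-0.78 = 0.974
y_raw = -0.3945 - 0.05*10.844 = -0.9367
Step 3: Project onto [-1, 5].
x_proj = clip(0.974) = 0.974
y_proj = clip(-0.9367) = -0.9367
Step 4: Evaluate f.
f(0.974, -0.9367) = -15.6001


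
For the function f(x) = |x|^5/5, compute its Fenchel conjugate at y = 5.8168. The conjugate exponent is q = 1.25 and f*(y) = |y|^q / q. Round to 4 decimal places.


The conjugate exponent q satisfies 1/p + 1/q = 1.
p = 5, so q = 5/(5 - 1) = 1.25
|y|^q = 5.8168^1.25 = 9.0335
f*(5.8168) = 9.0335 / 1.25 = 7.2268


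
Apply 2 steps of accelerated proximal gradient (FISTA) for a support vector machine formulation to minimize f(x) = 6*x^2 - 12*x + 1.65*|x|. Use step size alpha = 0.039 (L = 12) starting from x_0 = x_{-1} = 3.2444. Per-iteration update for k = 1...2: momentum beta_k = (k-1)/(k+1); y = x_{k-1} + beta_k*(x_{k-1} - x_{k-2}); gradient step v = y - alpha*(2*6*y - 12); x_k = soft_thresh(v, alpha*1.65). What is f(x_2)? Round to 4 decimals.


FISTA on f(x) = 6*x^2 - 12*x + 1.65*|x|
L = 12, alpha = 0.039
Iteration 1: beta = 0.0, y = 3.2444 + 0.0*(3.2444 - 3.2444) = 3.2444
  grad(y) = 26.9328, v = y - alpha*grad = 2.194
  prox(v) = soft_thresh(2.194, 0.0644) = 2.1297
Iteration 2: beta = 0.3333, y = 2.1297 + 0.3333*(2.1297 - 3.2444) = 1.7581
  grad(y) = 9.0971, v = y - alpha*grad = 1.4033
  prox(v) = soft_thresh(1.4033, 0.0644) = 1.339
f(x_2) = 6*1.339^2 - 12*1.339 + 1.65*|1.339| = -3.1014


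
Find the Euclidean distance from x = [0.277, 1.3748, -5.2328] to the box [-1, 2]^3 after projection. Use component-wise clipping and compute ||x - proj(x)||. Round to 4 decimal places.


Project each component onto [-1, 2].
clip(0.277) = 0.277, clip(1.3748) = 1.3748, clip(-5.2328) = -1.0
Projection = [0.277, 1.3748, -1.0]
Squared diffs: [0.0, 0.0, 17.9166]
Distance = sqrt(17.9166) = 4.2328


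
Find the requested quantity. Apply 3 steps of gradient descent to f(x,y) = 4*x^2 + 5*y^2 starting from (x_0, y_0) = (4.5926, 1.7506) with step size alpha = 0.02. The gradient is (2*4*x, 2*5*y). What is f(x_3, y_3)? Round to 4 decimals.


Gradient descent on f(x,y) = 4*x^2 + 5*y^2.
Starting point: (4.5926, 1.7506), alpha = 0.02
Step 1: grad_x = 2*4*4.5926 = 36.7408, grad_y = 2*5*1.7506 = 17.506
  x_1 = 4.5926 - 0.02*36.7408 = 3.8578
  y_1 = 1.7506 - 0.02*17.506 = 1.4005
Step 2: grad_x = 2*4*3.8578 = 30.8623, grad_y = 2*5*1.4005 = 14.0048
  x_2 = 3.8578 - 0.02*30.8623 = 3.2405
  y_2 = 1.4005 - 0.02*14.0048 = 1.1204
Step 3: grad_x = 2*4*3.2405 = 25.9243, grad_y = 2*5*1.1204 = 11.2038
  x_3 = 3.2405 - 0.02*25.9243 = 2.7221
  y_3 = 1.1204 - 0.02*11.2038 = 0.8963
f(2.7221, 0.8963) = 4*2.7221^2 + 5*0.8963^2 = 33.6551


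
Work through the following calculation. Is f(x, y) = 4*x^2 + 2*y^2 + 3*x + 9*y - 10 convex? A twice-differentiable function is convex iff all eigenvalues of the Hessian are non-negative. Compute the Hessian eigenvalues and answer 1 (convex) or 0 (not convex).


The Hessian of f(x,y) = 4*x^2 + 2*y^2 + 3*x + 9*y - 10 is:
H = [[8, 0], [0, 4]]
Trace = 8 + 4 = 12
Determinant = 8*4 - (0)^2 = 32
Discriminant = (12)^2 - 4*32 = 16.0
Eigenvalues: lambda_1 = 4.0, lambda_2 = 8.0
The function is convex.

1


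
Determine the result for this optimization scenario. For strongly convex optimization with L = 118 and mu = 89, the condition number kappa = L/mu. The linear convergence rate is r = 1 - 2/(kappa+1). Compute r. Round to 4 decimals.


Step 1: Compute the condition number.
kappa = L/mu = 118/89 = 1.3258
Step 2: Compute the convergence rate.
r = 1 - 2/(kappa + 1) = 1 - 2*mu/(L + mu) = (L - mu)/(L + mu) = 29/207 = 0.1401


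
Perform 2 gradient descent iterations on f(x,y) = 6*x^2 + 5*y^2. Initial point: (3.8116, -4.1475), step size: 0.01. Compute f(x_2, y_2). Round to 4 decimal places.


Gradient descent on f(x,y) = 6*x^2 + 5*y^2.
Starting point: (3.8116, -4.1475), alpha = 0.01
Step 1: grad_x = 2*6*3.8116 = 45.7392, grad_y = 2*5*-4.1475 = -41.475
  x_1 = 3.8116 - 0.01*45.7392 = 3.3542
  y_1 = -4.1475 - 0.01*-41.475 = -3.7328
Step 2: grad_x = 2*6*3.3542 = 40.2505, grad_y = 2*5*-3.7328 = -37.3275
  x_2 = 3.3542 - 0.01*40.2505 = 2.9517
  y_2 = -3.7328 - 0.01*-37.3275 = -3.3595
f(2.9517, -3.3595) = 6*2.9517^2 + 5*(-3.3595)^2 = 108.7057


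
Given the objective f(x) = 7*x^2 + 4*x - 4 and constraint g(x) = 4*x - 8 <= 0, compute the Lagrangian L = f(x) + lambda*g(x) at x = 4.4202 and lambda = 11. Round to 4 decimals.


Step 1: Evaluate f(x).
f(4.4202) = 7*4.4202^2 + 4*4.4202 - 4 = 150.448
Step 2: Evaluate g(x).
g(4.4202) = 4*4.4202 - 8 = 9.6808
Step 3: Compute Lagrangian.
L = 150.448 + 11*9.6808 = 256.9368


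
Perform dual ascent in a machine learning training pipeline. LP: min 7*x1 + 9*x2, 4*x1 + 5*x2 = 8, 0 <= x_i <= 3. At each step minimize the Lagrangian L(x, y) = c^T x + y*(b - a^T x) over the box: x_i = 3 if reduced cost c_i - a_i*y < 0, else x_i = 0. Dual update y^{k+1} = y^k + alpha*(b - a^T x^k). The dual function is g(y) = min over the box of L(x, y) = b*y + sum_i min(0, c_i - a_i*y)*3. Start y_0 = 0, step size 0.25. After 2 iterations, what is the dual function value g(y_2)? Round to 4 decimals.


Dual ascent for LP: min 7*x1 + 9*x2, 4*x1 + 5*x2 = 8, 0 <= x_i <= 3
Step 1: y^k = 0.0, reduced costs: (7.0, 9.0)
  x^k = (0.0, 0.0), subgradient = b - a^T x = 8.0
  y^{k+1} = 0.0 + 0.25*8.0 = 2.0
Step 2: y^k = 2.0, reduced costs: (-1.0, -1.0)
  x^k = (3.0, 3.0), subgradient = b - a^T x = -19.0
  y^{k+1} = 2.0 + 0.25*-19.0 = -2.75
Dual objective at y_2 = -2.75: reduced costs (18.0, 22.75), box minimizer x = (0.0, 0.0)
g(y_2) = b*y + (c1 - a1*y)*x1 + (c2 - a2*y)*x2 = 8*(-2.75) + 18.0*0.0 + 22.75*0.0 = -22.0 + 0.0 + 0.0 = -22.0


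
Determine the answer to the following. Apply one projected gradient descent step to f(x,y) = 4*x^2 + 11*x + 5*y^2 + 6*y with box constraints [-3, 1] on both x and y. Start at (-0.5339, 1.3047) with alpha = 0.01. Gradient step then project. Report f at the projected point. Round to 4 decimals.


Step 1: Compute gradient at (-0.5339, 1.3047).
grad_x = 2*4*-0.5339 + 11 = 6.7288
grad_y = 2*5*1.3047 + 6 = 19.047
Step 2: Gradient step.
x_raw = -0.5339 - 0.01*6.7288 = -0.6012
y_raw = 1.3047 - 0.01*19.047 = 1.1142
Step 3: Project onto [-3, 1].
x_proj = clip(-0.6012) = -0.6012
y_proj = clip(1.1142) = 1.0
Step 4: Evaluate f.
f(-0.6012, 1.0) = 5.8326


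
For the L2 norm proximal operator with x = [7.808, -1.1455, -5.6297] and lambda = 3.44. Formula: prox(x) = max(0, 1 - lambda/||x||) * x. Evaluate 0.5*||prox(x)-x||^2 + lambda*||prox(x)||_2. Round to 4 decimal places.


Step 1: Compute ||x||.
||x|| = 9.6938
Step 2: Compute scaling factor.
scale = max(0, 1 - 3.44/9.6938) = 0.6451
Step 3: prox(x) = [5.0372, -0.739, -3.6319]
||prox(x)|| = 6.2538
Step 4: Proximal objective.
0.5*||prox-x||^2 = 5.9168
lambda*||prox|| = 21.5131
Total = 27.43


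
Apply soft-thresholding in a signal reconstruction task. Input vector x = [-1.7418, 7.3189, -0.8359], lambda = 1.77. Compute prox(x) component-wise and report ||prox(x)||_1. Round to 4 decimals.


Soft-thresholding with lambda = 1.77:
prox(-1.7418) = sign(-1.7418)*max(|-1.7418| - 1.77, 0) = 0.0
prox(7.3189) = sign(7.3189)*max(|7.3189| - 1.77, 0) = 5.5489
prox(-0.8359) = sign(-0.8359)*max(|-0.8359| - 1.77, 0) = 0.0
prox(x) = [0.0, 5.5489, 0.0]
||prox(x)||_1 = 0.0 + 5.5489 + 0.0 = 5.5489


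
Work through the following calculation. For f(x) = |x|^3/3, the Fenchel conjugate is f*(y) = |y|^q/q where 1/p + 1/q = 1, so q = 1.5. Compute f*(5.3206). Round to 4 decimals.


The conjugate exponent q satisfies 1/p + 1/q = 1.
p = 3, so q = 3/(3 - 1) = 1.5
|y|^q = 5.3206^1.5 = 12.2727
f*(5.3206) = 12.2727 / 1.5 = 8.1818


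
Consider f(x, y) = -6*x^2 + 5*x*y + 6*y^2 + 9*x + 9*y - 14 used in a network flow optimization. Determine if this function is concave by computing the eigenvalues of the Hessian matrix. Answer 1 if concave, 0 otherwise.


The Hessian of f(x,y) = -6*x^2 + 5*x*y + 6*y^2 + 9*x + 9*y - 14 is:
H = [[-12, 5], [5, 12]]
Trace = -12 + 12 = 0
Determinant = -12*12 - (5)^2 = -169
Discriminant = (0)^2 - 4*-169 = 676.0
Eigenvalues: lambda_1 = -13.0, lambda_2 = 13.0
The function is not concave.

0


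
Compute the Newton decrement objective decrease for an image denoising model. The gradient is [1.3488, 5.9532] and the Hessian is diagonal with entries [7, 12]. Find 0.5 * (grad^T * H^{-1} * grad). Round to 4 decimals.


Step 1: H is diagonal, so H^(-1) * g = [0.1927, 0.4961].
Step 2: g^T H^(-1) g = sum_i g_i^2 / H_ii
  = (1.3488)^2/7 + (5.9532)^2/12
  = 0.2599 + 2.9534 = 3.2133
Step 3: Objective decrease = 0.5 * g^T H^(-1) g = 1.6066


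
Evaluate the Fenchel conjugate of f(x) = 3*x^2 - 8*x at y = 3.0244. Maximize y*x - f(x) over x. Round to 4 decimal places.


f*(y) = sup_x {y*x - a*x^2 - b*x} = sup_x {(y-b)*x - a*x^2}
FOC: (y - b) - 2a*x = 0 => x* = (y - b)/(2a)
x* = (3.0244 + 8)/(2*3) = 1.8374
f*(3.0244) = (y-b)^2/(4a) = (3.0244 + 8)^2/(4*3)
= 121.5374/12 = 10.1281


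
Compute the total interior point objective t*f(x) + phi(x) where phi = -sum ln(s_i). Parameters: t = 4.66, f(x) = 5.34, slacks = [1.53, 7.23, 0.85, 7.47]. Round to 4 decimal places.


Step 1: Compute log-barrier.
ln values: [0.4253, 1.9782, -0.1625, 2.0109]
phi = -(0.4253 + 1.9782 - 0.1625 + 2.0109) = -4.2519
Step 2: Compute augmented objective.
t*f(x) = 4.66*5.34 = 24.8844
Total = 24.8844 - 4.2519 = 20.6325


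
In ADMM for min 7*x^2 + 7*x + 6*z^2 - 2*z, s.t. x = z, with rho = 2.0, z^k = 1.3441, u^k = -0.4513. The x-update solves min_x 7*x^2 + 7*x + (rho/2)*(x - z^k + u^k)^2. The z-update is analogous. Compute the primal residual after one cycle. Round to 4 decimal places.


ADMM iteration with rho = 2.0, z^k = 1.3441, u^k = -0.4513
Step 1: x-update.
Minimize 7*x^2 + 7*x + (2.0/2)*(x - 1.3441 - 0.4513)^2
FOC: (2*7 + 2.0)*x = -7 + 2.0*(1.3441 + 0.4513)
x^{k+1} = -0.2131
Step 2: z-update.
Minimize 6*z^2 - 2*z + (2.0/2)*(-0.2131 - z - 0.4513)^2
FOC: (2*6 + 2.0)*z = 2 + 2.0*(-0.2131 - 0.4513)
z^{k+1} = 0.0479
Step 3: u-update.
u^{k+1} = -0.4513 - 0.2131 - 0.0479 = -0.7123
Step 4: Primal residual = |-0.2131 - 0.0479| = 0.261


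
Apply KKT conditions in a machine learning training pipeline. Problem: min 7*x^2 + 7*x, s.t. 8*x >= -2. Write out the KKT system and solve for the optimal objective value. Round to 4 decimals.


Step 1: Try lambda = 0 (constraint inactive).
x_unc = -7/(2*7) = -0.5
Check: 8*-0.5 = -4.0 < -2 -- violated!
Step 2: Constraint must be active: 8*x = -2
x* = -2/8 = -0.25
lambda = (2*7*(-0.25) + 7)/8 = 0.4375
Step 3: Compute optimal value.
f(x*) = 7*(-0.25)^2 + 7*(-0.25) = -1.3125
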